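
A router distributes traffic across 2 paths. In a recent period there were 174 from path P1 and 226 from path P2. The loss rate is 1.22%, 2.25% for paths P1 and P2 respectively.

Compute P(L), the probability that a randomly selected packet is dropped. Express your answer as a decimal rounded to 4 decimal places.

P(L) ≈ 0.0180

Total: 174 + 226 = 400.
P(P1) = 174/400 = 0.435. P(P2) = 226/400 = 0.565.
P(L) = P(L|P1)·P(P1) + P(L|P2)·P(P2)
      = 0.0122·0.435 + 0.0225·0.565
      = 0.005307 + 0.0127125 = 0.0180195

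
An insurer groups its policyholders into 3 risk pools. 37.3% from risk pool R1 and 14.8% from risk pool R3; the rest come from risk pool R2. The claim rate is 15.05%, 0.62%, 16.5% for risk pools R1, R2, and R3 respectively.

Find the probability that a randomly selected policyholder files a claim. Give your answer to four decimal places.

P(C) ≈ 0.0835

P(R2) = 1 − (0.373 + 0.148) = 0.479.
Summing over the partition,
P(C) = P(C|R1)·P(R1) + P(C|R2)·P(R2) + P(C|R3)·P(R3)
      = 0.1505·0.373 + 0.0062·0.479 + 0.165·0.148
      = 0.0561365 + 0.0029698 + 0.02442 = 0.0835263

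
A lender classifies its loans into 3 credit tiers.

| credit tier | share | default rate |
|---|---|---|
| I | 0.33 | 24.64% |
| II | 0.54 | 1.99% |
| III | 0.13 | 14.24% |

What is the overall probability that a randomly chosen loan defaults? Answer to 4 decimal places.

P(D) = P(D|I)·P(I) + P(D|II)·P(II) + P(D|III)·P(III)
      = 0.2464·0.33 + 0.0199·0.54 + 0.1424·0.13
      = 0.081312 + 0.010746 + 0.018512 = 0.11057

P(D) ≈ 0.1106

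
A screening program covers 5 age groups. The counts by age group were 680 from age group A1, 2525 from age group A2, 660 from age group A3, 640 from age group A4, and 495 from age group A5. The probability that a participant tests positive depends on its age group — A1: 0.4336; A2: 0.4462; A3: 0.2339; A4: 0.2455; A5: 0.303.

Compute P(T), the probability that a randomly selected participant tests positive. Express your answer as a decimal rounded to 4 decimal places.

P(T) ≈ 0.3766

Total: 680 + 2525 + 660 + 640 + 495 = 5000.
P(A1) = 680/5000 = 0.136. P(A2) = 2525/5000 = 0.505. P(A3) = 660/5000 = 0.132. P(A4) = 640/5000 = 0.128. P(A5) = 495/5000 = 0.099.
P(T) = P(T|A1)·P(A1) + P(T|A2)·P(A2) + P(T|A3)·P(A3) + P(T|A4)·P(A4) + P(T|A5)·P(A5)
      = 0.4336·0.136 + 0.4462·0.505 + 0.2339·0.132 + 0.2455·0.128 + 0.303·0.099
      = 0.0589696 + 0.225331 + 0.0308748 + 0.031424 + 0.029997 = 0.3765964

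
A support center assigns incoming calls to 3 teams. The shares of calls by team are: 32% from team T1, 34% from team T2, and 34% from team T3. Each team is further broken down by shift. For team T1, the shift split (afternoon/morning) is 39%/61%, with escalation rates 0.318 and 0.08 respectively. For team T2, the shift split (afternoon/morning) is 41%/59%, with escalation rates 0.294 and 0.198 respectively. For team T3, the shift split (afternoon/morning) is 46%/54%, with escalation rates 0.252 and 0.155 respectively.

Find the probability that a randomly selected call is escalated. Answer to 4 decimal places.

P(E|T1) = 0.39·0.318 + 0.61·0.08 = 0.12402 + 0.0488 = 0.17282
P(E|T2) = 0.41·0.294 + 0.59·0.198 = 0.12054 + 0.11682 = 0.23736
P(E|T3) = 0.46·0.252 + 0.54·0.155 = 0.11592 + 0.0837 = 0.19962
Then overall,
P(E) = 0.32·0.17282 + 0.34·0.23736 + 0.34·0.19962
      = 0.0553024 + 0.0807024 + 0.0678708 = 0.2038756

P(E) ≈ 0.2039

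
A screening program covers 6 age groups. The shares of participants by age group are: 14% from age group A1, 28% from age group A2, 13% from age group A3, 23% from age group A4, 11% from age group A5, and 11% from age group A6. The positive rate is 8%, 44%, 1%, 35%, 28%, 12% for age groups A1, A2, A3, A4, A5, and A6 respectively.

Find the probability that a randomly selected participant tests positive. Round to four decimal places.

P(T) ≈ 0.2602

By the law of total probability,
P(T) = P(T|A1)·P(A1) + P(T|A2)·P(A2) + P(T|A3)·P(A3) + P(T|A4)·P(A4) + P(T|A5)·P(A5) + P(T|A6)·P(A6)
      = 0.08·0.14 + 0.44·0.28 + 0.01·0.13 + 0.35·0.23 + 0.28·0.11 + 0.12·0.11
      = 0.0112 + 0.1232 + 0.0013 + 0.0805 + 0.0308 + 0.0132 = 0.2602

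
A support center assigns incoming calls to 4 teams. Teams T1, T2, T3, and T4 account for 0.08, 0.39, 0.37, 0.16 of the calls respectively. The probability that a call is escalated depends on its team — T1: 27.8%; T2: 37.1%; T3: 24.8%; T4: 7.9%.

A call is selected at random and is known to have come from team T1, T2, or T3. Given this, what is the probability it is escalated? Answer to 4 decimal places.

0.3080

Let S = {T1, T2, T3}.
P(S) = 0.08 + 0.39 + 0.37 = 0.84.
P(E ∩ S) = 0.278·0.08 + 0.371·0.39 + 0.248·0.37 = 0.02224 + 0.14469 + 0.09176 = 0.25869.
P(E | S) = 0.25869 / 0.84 = 0.307964…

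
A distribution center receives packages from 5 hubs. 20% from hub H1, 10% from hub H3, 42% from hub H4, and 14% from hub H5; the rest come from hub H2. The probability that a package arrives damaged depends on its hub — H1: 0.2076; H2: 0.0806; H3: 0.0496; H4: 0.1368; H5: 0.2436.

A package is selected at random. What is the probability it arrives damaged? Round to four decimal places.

P(H2) = 1 − (0.2 + 0.1 + 0.42 + 0.14) = 0.14.
P(D) = P(D|H1)·P(H1) + P(D|H2)·P(H2) + P(D|H3)·P(H3) + P(D|H4)·P(H4) + P(D|H5)·P(H5)
      = 0.2076·0.2 + 0.0806·0.14 + 0.0496·0.1 + 0.1368·0.42 + 0.2436·0.14
      = 0.04152 + 0.011284 + 0.00496 + 0.057456 + 0.034104 = 0.149324

P(D) ≈ 0.1493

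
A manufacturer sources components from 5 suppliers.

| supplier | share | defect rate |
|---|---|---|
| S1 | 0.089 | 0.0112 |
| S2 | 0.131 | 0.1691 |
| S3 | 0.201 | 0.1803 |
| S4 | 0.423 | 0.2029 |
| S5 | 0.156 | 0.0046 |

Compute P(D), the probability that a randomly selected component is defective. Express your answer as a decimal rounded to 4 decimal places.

Summing over the partition,
P(D) = P(D|S1)·P(S1) + P(D|S2)·P(S2) + P(D|S3)·P(S3) + P(D|S4)·P(S4) + P(D|S5)·P(S5)
      = 0.0112·0.089 + 0.1691·0.131 + 0.1803·0.201 + 0.2029·0.423 + 0.0046·0.156
      = 0.0009968 + 0.0221521 + 0.0362403 + 0.0858267 + 0.0007176 = 0.1459335

P(D) ≈ 0.1459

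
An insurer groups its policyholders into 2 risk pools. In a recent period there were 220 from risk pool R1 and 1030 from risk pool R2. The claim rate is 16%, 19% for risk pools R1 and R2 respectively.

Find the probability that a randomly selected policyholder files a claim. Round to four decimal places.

0.1847

Total: 220 + 1030 = 1250.
P(R1) = 220/1250 = 0.176. P(R2) = 1030/1250 = 0.824.
P(C) = P(C|R1)·P(R1) + P(C|R2)·P(R2)
      = 0.16·0.176 + 0.19·0.824
      = 0.02816 + 0.15656 = 0.18472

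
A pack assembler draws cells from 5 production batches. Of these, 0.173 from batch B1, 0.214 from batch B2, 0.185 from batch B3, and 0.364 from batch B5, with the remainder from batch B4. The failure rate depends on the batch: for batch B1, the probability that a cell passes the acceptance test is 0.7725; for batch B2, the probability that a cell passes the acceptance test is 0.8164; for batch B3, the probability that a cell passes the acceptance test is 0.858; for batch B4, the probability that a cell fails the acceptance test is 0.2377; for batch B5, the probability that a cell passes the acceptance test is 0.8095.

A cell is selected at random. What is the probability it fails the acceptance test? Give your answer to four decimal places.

P(B4) = 1 − (0.173 + 0.214 + 0.185 + 0.364) = 0.064.
P(F|B1) = 1 − 0.7725 = 0.2275.
P(F|B2) = 1 − 0.8164 = 0.1836.
P(F|B3) = 1 − 0.858 = 0.142.
P(F|B5) = 1 − 0.8095 = 0.1905.
P(F) = P(F|B1)·P(B1) + P(F|B2)·P(B2) + P(F|B3)·P(B3) + P(F|B4)·P(B4) + P(F|B5)·P(B5)
      = 0.2275·0.173 + 0.1836·0.214 + 0.142·0.185 + 0.2377·0.064 + 0.1905·0.364
      = 0.0393575 + 0.0392904 + 0.02627 + 0.0152128 + 0.069342 = 0.1894727

P(F) ≈ 0.1895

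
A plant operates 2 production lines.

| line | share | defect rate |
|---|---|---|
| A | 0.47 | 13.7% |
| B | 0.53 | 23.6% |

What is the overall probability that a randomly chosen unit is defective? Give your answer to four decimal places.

P(D) ≈ 0.1895

P(D) = P(D|A)·P(A) + P(D|B)·P(B)
      = 0.137·0.47 + 0.236·0.53
      = 0.06439 + 0.12508 = 0.18947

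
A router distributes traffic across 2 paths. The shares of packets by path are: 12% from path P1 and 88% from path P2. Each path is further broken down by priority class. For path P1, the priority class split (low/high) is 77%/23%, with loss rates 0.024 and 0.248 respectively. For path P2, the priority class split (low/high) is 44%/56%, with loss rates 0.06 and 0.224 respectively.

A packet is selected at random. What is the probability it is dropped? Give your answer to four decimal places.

P(L|P1) = 0.77·0.024 + 0.23·0.248 = 0.01848 + 0.05704 = 0.07552
P(L|P2) = 0.44·0.06 + 0.56·0.224 = 0.0264 + 0.12544 = 0.15184
By total probability over the outer partition,
P(L) = 0.12·0.07552 + 0.88·0.15184
      = 0.0090624 + 0.1336192 = 0.1426816

P(L) ≈ 0.1427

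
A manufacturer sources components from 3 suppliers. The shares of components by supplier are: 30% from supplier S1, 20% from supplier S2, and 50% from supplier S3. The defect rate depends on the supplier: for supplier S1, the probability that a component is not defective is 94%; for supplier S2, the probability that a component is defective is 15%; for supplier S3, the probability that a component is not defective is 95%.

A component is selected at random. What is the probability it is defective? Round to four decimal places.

P(D) ≈ 0.0730

P(D|S1) = 1 − 0.94 = 0.06.
P(D|S3) = 1 − 0.95 = 0.05.
Using total probability over the partition,
P(D) = P(D|S1)·P(S1) + P(D|S2)·P(S2) + P(D|S3)·P(S3)
      = 0.06·0.3 + 0.15·0.2 + 0.05·0.5
      = 0.018 + 0.03 + 0.025 = 0.073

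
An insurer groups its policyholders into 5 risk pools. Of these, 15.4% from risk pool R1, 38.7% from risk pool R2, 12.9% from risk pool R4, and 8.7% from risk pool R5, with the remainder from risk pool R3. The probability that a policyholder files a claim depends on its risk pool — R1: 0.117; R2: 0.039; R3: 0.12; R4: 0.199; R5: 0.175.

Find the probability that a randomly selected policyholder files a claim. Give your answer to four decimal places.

P(C) ≈ 0.1032

P(R3) = 1 − (0.154 + 0.387 + 0.129 + 0.087) = 0.243.
P(C) = P(C|R1)·P(R1) + P(C|R2)·P(R2) + P(C|R3)·P(R3) + P(C|R4)·P(R4) + P(C|R5)·P(R5)
      = 0.117·0.154 + 0.039·0.387 + 0.12·0.243 + 0.199·0.129 + 0.175·0.087
      = 0.018018 + 0.015093 + 0.02916 + 0.025671 + 0.015225 = 0.103167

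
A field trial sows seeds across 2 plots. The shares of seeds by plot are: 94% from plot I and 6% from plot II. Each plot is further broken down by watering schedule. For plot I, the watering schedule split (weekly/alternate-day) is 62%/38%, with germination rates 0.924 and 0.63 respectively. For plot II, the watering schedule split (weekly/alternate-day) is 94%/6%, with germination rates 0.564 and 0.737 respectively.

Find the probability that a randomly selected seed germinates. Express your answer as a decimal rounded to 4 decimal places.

0.7980

P(G|I) = 0.62·0.924 + 0.38·0.63 = 0.57288 + 0.2394 = 0.81228
P(G|II) = 0.94·0.564 + 0.06·0.737 = 0.53016 + 0.04422 = 0.57438
By total probability over the outer partition,
P(G) = 0.94·0.81228 + 0.06·0.57438
      = 0.7635432 + 0.0344628 = 0.798006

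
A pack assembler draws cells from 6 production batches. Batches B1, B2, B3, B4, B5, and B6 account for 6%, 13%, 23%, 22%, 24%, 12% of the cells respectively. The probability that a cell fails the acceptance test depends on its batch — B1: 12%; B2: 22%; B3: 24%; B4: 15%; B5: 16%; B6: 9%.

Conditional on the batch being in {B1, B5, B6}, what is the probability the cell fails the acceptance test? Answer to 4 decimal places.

Let S = {B1, B5, B6}.
P(S) = 0.06 + 0.24 + 0.12 = 0.42.
P(F ∩ S) = 0.12·0.06 + 0.16·0.24 + 0.09·0.12 = 0.0072 + 0.0384 + 0.0108 = 0.0564.
P(F | S) = 0.0564 / 0.42 = 0.134286…

P(F|S) ≈ 0.1343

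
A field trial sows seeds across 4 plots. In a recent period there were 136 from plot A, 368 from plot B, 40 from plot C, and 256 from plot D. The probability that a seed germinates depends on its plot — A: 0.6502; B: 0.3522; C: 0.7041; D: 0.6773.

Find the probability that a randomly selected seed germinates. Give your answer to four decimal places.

0.5245

Total: 136 + 368 + 40 + 256 = 800.
P(A) = 136/800 = 0.17. P(B) = 368/800 = 0.46. P(C) = 40/800 = 0.05. P(D) = 256/800 = 0.32.
P(G) = P(G|A)·P(A) + P(G|B)·P(B) + P(G|C)·P(C) + P(G|D)·P(D)
      = 0.6502·0.17 + 0.3522·0.46 + 0.7041·0.05 + 0.6773·0.32
      = 0.110534 + 0.162012 + 0.035205 + 0.216736 = 0.524487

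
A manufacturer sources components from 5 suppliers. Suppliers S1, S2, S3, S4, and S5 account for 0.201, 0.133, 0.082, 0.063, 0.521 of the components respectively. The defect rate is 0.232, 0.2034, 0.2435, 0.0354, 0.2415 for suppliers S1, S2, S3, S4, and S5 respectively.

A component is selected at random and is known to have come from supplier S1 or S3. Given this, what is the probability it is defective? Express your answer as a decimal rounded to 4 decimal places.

Let S = {S1, S3}.
P(S) = 0.201 + 0.082 = 0.283.
P(D ∩ S) = 0.232·0.201 + 0.2435·0.082 = 0.046632 + 0.019967 = 0.066599.
P(D | S) = 0.066599 / 0.283 = 0.235332…

P(D|S) ≈ 0.2353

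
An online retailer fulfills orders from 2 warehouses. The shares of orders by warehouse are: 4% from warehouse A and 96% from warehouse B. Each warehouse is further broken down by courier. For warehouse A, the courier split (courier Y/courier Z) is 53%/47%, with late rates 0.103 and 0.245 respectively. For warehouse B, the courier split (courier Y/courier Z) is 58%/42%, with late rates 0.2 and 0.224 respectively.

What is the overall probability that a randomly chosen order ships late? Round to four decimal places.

P(L) ≈ 0.2085

P(L|A) = 0.53·0.103 + 0.47·0.245 = 0.05459 + 0.11515 = 0.16974
P(L|B) = 0.58·0.2 + 0.42·0.224 = 0.116 + 0.09408 = 0.21008
By total probability over the outer partition,
P(L) = 0.04·0.16974 + 0.96·0.21008
      = 0.0067896 + 0.2016768 = 0.2084664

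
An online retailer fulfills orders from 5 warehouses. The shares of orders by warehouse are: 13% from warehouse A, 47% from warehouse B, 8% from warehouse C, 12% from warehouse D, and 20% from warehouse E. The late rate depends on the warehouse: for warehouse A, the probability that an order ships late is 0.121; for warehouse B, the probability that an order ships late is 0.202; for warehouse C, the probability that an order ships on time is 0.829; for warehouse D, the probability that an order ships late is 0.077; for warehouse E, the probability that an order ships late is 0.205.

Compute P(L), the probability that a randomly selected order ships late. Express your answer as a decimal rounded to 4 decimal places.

P(L) ≈ 0.1746

P(L|C) = 1 − 0.829 = 0.171.
Summing over the partition,
P(L) = P(L|A)·P(A) + P(L|B)·P(B) + P(L|C)·P(C) + P(L|D)·P(D) + P(L|E)·P(E)
      = 0.121·0.13 + 0.202·0.47 + 0.171·0.08 + 0.077·0.12 + 0.205·0.2
      = 0.01573 + 0.09494 + 0.01368 + 0.00924 + 0.041 = 0.17459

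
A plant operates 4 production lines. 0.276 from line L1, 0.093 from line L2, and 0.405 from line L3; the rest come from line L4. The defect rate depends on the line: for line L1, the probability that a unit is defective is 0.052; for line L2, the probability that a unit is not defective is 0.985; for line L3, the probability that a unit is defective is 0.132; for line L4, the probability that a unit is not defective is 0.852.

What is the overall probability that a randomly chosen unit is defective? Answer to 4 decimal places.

0.1027

P(L4) = 1 − (0.276 + 0.093 + 0.405) = 0.226.
P(D|L2) = 1 − 0.985 = 0.015.
P(D|L4) = 1 − 0.852 = 0.148.
P(D) = P(D|L1)·P(L1) + P(D|L2)·P(L2) + P(D|L3)·P(L3) + P(D|L4)·P(L4)
      = 0.052·0.276 + 0.015·0.093 + 0.132·0.405 + 0.148·0.226
      = 0.014352 + 0.001395 + 0.05346 + 0.033448 = 0.102655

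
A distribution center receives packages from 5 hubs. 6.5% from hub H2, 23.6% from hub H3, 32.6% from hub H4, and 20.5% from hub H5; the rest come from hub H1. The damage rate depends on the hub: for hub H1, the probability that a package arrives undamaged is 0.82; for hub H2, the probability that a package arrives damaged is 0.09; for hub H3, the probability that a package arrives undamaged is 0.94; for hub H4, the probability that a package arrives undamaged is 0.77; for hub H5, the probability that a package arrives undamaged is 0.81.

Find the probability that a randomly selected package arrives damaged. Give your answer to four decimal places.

P(H1) = 1 − (0.065 + 0.236 + 0.326 + 0.205) = 0.168.
P(D|H1) = 1 − 0.82 = 0.18.
P(D|H3) = 1 − 0.94 = 0.06.
P(D|H4) = 1 − 0.77 = 0.23.
P(D|H5) = 1 − 0.81 = 0.19.
P(D) = P(D|H1)·P(H1) + P(D|H2)·P(H2) + P(D|H3)·P(H3) + P(D|H4)·P(H4) + P(D|H5)·P(H5)
      = 0.18·0.168 + 0.09·0.065 + 0.06·0.236 + 0.23·0.326 + 0.19·0.205
      = 0.03024 + 0.00585 + 0.01416 + 0.07498 + 0.03895 = 0.16418

P(D) ≈ 0.1642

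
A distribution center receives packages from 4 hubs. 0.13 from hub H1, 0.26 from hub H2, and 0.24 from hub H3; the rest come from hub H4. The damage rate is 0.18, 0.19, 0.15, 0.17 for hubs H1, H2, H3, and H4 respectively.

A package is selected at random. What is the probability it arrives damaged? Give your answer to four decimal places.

P(H4) = 1 − (0.13 + 0.26 + 0.24) = 0.37.
Using total probability over the partition,
P(D) = P(D|H1)·P(H1) + P(D|H2)·P(H2) + P(D|H3)·P(H3) + P(D|H4)·P(H4)
      = 0.18·0.13 + 0.19·0.26 + 0.15·0.24 + 0.17·0.37
      = 0.0234 + 0.0494 + 0.036 + 0.0629 = 0.1717

0.1717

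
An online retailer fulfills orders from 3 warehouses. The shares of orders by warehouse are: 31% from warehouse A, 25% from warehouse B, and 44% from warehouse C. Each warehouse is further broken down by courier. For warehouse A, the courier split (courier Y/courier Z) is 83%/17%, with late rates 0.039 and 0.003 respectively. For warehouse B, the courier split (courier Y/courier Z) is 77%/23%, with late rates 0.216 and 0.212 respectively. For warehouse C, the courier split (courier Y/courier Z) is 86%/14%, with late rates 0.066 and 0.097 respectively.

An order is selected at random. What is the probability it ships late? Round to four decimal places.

0.0949

P(L|A) = 0.83·0.039 + 0.17·0.003 = 0.03237 + 0.00051 = 0.03288
P(L|B) = 0.77·0.216 + 0.23·0.212 = 0.16632 + 0.04876 = 0.21508
P(L|C) = 0.86·0.066 + 0.14·0.097 = 0.05676 + 0.01358 = 0.07034
Then overall,
P(L) = 0.31·0.03288 + 0.25·0.21508 + 0.44·0.07034
      = 0.0101928 + 0.05377 + 0.0309496 = 0.0949124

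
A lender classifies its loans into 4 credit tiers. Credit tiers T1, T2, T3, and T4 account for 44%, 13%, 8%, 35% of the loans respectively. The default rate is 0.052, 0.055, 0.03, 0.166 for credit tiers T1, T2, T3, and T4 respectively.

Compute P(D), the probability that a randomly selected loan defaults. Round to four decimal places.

P(D) = P(D|T1)·P(T1) + P(D|T2)·P(T2) + P(D|T3)·P(T3) + P(D|T4)·P(T4)
      = 0.052·0.44 + 0.055·0.13 + 0.03·0.08 + 0.166·0.35
      = 0.02288 + 0.00715 + 0.0024 + 0.0581 = 0.09053

P(D) ≈ 0.0905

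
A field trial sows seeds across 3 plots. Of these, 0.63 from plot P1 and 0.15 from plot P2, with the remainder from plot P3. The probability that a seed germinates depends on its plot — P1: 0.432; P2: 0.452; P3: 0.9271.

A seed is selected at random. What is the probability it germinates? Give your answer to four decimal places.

P(G) ≈ 0.5439

P(P3) = 1 − (0.63 + 0.15) = 0.22.
Using total probability over the partition,
P(G) = P(G|P1)·P(P1) + P(G|P2)·P(P2) + P(G|P3)·P(P3)
      = 0.432·0.63 + 0.452·0.15 + 0.9271·0.22
      = 0.27216 + 0.0678 + 0.203962 = 0.543922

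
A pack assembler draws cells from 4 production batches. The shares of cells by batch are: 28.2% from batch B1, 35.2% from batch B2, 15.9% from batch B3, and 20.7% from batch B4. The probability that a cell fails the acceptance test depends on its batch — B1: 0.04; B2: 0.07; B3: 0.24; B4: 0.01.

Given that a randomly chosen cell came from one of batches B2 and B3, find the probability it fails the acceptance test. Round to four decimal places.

P(F|S) ≈ 0.1229

Let S = {B2, B3}.
P(S) = 0.352 + 0.159 = 0.511.
P(F ∩ S) = 0.07·0.352 + 0.24·0.159 = 0.02464 + 0.03816 = 0.0628.
P(F | S) = 0.0628 / 0.511 = 0.122896…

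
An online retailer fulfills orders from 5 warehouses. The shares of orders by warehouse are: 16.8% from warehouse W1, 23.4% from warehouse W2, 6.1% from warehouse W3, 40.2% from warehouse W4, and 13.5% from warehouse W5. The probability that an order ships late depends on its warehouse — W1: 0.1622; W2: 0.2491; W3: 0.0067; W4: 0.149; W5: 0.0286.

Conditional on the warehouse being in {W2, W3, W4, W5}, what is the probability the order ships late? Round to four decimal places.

Let S = {W2, W3, W4, W5}.
P(S) = 0.234 + 0.061 + 0.402 + 0.135 = 0.832.
P(L ∩ S) = 0.2491·0.234 + 0.0067·0.061 + 0.149·0.402 + 0.0286·0.135 = 0.0582894 + 0.0004087 + 0.059898 + 0.003861 = 0.1224571.
P(L | S) = 0.1224571 / 0.832 = 0.147184…

0.1472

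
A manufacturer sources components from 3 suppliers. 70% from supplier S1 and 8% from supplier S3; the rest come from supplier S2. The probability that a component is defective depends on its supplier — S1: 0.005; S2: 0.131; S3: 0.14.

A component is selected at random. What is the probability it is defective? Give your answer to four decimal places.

P(D) ≈ 0.0435

P(S2) = 1 − (0.7 + 0.08) = 0.22.
P(D) = P(D|S1)·P(S1) + P(D|S2)·P(S2) + P(D|S3)·P(S3)
      = 0.005·0.7 + 0.131·0.22 + 0.14·0.08
      = 0.0035 + 0.02882 + 0.0112 = 0.04352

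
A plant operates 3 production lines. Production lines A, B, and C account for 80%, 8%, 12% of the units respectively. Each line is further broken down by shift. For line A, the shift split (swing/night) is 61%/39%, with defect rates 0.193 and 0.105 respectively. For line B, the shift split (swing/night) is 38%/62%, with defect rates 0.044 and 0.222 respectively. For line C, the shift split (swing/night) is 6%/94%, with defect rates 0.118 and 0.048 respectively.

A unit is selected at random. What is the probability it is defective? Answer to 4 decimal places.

P(D) ≈ 0.1456

P(D|A) = 0.61·0.193 + 0.39·0.105 = 0.11773 + 0.04095 = 0.15868
P(D|B) = 0.38·0.044 + 0.62·0.222 = 0.01672 + 0.13764 = 0.15436
P(D|C) = 0.06·0.118 + 0.94·0.048 = 0.00708 + 0.04512 = 0.0522
Then overall,
P(D) = 0.8·0.15868 + 0.08·0.15436 + 0.12·0.0522
      = 0.126944 + 0.0123488 + 0.006264 = 0.1455568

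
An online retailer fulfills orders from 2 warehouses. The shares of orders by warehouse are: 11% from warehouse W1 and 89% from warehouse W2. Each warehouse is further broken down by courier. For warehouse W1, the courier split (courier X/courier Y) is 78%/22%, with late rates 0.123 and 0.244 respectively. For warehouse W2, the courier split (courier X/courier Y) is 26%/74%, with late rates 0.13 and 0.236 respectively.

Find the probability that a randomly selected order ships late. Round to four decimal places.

P(L|W1) = 0.78·0.123 + 0.22·0.244 = 0.09594 + 0.05368 = 0.14962
P(L|W2) = 0.26·0.13 + 0.74·0.236 = 0.0338 + 0.17464 = 0.20844
Then overall,
P(L) = 0.11·0.14962 + 0.89·0.20844
      = 0.0164582 + 0.1855116 = 0.2019698

P(L) ≈ 0.2020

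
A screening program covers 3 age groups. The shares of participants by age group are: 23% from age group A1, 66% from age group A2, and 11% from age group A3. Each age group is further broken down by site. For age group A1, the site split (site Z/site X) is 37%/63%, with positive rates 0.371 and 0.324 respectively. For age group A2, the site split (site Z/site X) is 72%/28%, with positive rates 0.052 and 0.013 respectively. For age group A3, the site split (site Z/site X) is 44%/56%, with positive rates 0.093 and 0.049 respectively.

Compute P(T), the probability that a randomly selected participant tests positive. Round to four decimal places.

P(T|A1) = 0.37·0.371 + 0.63·0.324 = 0.13727 + 0.20412 = 0.34139
P(T|A2) = 0.72·0.052 + 0.28·0.013 = 0.03744 + 0.00364 = 0.04108
P(T|A3) = 0.44·0.093 + 0.56·0.049 = 0.04092 + 0.02744 = 0.06836
By total probability over the outer partition,
P(T) = 0.23·0.34139 + 0.66·0.04108 + 0.11·0.06836
      = 0.0785197 + 0.0271128 + 0.0075196 = 0.1131521

P(T) ≈ 0.1132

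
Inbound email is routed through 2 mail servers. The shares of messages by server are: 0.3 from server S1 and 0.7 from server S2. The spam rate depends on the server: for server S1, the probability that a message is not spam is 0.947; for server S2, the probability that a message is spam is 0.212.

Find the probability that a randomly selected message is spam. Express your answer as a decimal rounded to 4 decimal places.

P(S|S1) = 1 − 0.947 = 0.053.
Summing over the partition,
P(S) = P(S|S1)·P(S1) + P(S|S2)·P(S2)
      = 0.053·0.3 + 0.212·0.7
      = 0.0159 + 0.1484 = 0.1643

0.1643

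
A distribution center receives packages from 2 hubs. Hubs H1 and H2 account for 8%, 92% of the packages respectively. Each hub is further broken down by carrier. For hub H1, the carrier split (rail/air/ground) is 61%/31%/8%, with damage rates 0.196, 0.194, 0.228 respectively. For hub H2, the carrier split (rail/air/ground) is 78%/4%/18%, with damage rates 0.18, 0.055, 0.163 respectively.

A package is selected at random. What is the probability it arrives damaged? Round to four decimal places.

P(D|H1) = 0.61·0.196 + 0.31·0.194 + 0.08·0.228 = 0.11956 + 0.06014 + 0.01824 = 0.19794
P(D|H2) = 0.78·0.18 + 0.04·0.055 + 0.18·0.163 = 0.1404 + 0.0022 + 0.02934 = 0.17194
By total probability over the outer partition,
P(D) = 0.08·0.19794 + 0.92·0.17194
      = 0.0158352 + 0.1581848 = 0.17402

P(D) ≈ 0.1740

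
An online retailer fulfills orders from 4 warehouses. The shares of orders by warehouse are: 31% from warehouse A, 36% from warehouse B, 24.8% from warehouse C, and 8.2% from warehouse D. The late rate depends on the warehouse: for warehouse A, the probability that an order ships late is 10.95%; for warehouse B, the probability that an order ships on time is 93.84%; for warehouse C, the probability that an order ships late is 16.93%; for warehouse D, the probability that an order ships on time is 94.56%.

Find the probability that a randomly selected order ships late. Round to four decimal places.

P(L|B) = 1 − 0.9384 = 0.0616.
P(L|D) = 1 − 0.9456 = 0.0544.
P(L) = P(L|A)·P(A) + P(L|B)·P(B) + P(L|C)·P(C) + P(L|D)·P(D)
      = 0.1095·0.31 + 0.0616·0.36 + 0.1693·0.248 + 0.0544·0.082
      = 0.033945 + 0.022176 + 0.0419864 + 0.0044608 = 0.1025682

P(L) ≈ 0.1026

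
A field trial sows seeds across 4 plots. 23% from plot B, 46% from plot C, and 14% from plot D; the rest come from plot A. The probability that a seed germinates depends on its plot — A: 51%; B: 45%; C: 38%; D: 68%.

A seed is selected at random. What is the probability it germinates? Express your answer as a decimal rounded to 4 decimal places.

P(G) ≈ 0.4602

P(A) = 1 − (0.23 + 0.46 + 0.14) = 0.17.
P(G) = P(G|A)·P(A) + P(G|B)·P(B) + P(G|C)·P(C) + P(G|D)·P(D)
      = 0.51·0.17 + 0.45·0.23 + 0.38·0.46 + 0.68·0.14
      = 0.0867 + 0.1035 + 0.1748 + 0.0952 = 0.4602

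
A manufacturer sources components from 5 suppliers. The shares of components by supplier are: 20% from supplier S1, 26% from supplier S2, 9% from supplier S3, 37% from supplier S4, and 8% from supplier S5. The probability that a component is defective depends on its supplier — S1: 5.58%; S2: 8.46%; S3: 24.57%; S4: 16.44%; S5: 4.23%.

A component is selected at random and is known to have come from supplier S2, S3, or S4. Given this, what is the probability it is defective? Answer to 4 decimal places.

P(D|S) ≈ 0.1457

Let S = {S2, S3, S4}.
P(S) = 0.26 + 0.09 + 0.37 = 0.72.
P(D ∩ S) = 0.0846·0.26 + 0.2457·0.09 + 0.1644·0.37 = 0.021996 + 0.022113 + 0.060828 = 0.104937.
P(D | S) = 0.104937 / 0.72 = 0.145746…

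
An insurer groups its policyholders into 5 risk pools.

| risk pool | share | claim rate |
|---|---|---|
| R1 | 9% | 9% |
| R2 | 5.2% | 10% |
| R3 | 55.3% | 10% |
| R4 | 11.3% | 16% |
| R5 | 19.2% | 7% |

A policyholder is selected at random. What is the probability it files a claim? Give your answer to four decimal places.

Summing over the partition,
P(C) = P(C|R1)·P(R1) + P(C|R2)·P(R2) + P(C|R3)·P(R3) + P(C|R4)·P(R4) + P(C|R5)·P(R5)
      = 0.09·0.09 + 0.1·0.052 + 0.1·0.553 + 0.16·0.113 + 0.07·0.192
      = 0.0081 + 0.0052 + 0.0553 + 0.01808 + 0.01344 = 0.10012

0.1001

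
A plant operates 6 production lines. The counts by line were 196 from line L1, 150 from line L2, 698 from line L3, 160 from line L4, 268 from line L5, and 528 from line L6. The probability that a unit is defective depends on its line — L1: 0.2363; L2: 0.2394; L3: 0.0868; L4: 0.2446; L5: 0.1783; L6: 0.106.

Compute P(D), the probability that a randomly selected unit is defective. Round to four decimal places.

Total: 196 + 150 + 698 + 160 + 268 + 528 = 2000.
P(L1) = 196/2000 = 0.098. P(L2) = 150/2000 = 0.075. P(L3) = 698/2000 = 0.349. P(L4) = 160/2000 = 0.08. P(L5) = 268/2000 = 0.134. P(L6) = 528/2000 = 0.264.
Summing over the partition,
P(D) = P(D|L1)·P(L1) + P(D|L2)·P(L2) + P(D|L3)·P(L3) + P(D|L4)·P(L4) + P(D|L5)·P(L5) + P(D|L6)·P(L6)
      = 0.2363·0.098 + 0.2394·0.075 + 0.0868·0.349 + 0.2446·0.08 + 0.1783·0.134 + 0.106·0.264
      = 0.0231574 + 0.017955 + 0.0302932 + 0.019568 + 0.0238922 + 0.027984 = 0.1428498

0.1428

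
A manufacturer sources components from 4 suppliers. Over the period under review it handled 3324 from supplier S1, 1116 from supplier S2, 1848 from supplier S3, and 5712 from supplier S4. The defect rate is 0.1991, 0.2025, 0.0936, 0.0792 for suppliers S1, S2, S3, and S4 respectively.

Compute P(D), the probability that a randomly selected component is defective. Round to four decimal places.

Total: 3324 + 1116 + 1848 + 5712 = 12000.
P(S1) = 3324/12000 = 0.277. P(S2) = 1116/12000 = 0.093. P(S3) = 1848/12000 = 0.154. P(S4) = 5712/12000 = 0.476.
P(D) = P(D|S1)·P(S1) + P(D|S2)·P(S2) + P(D|S3)·P(S3) + P(D|S4)·P(S4)
      = 0.1991·0.277 + 0.2025·0.093 + 0.0936·0.154 + 0.0792·0.476
      = 0.0551507 + 0.0188325 + 0.0144144 + 0.0376992 = 0.1260968

0.1261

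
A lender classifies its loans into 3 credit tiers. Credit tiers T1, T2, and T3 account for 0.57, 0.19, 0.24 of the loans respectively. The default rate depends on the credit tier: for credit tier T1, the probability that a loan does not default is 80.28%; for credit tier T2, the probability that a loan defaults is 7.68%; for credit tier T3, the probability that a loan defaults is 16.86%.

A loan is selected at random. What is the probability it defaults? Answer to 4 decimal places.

P(D|T1) = 1 − 0.8028 = 0.1972.
By the law of total probability,
P(D) = P(D|T1)·P(T1) + P(D|T2)·P(T2) + P(D|T3)·P(T3)
      = 0.1972·0.57 + 0.0768·0.19 + 0.1686·0.24
      = 0.112404 + 0.014592 + 0.040464 = 0.16746

0.1675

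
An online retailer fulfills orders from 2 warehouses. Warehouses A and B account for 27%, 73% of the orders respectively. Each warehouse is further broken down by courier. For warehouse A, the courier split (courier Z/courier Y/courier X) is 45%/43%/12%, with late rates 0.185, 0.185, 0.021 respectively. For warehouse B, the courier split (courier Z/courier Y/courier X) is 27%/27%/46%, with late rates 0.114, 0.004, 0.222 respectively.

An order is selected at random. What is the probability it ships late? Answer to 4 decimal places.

P(L|A) = 0.45·0.185 + 0.43·0.185 + 0.12·0.021 = 0.08325 + 0.07955 + 0.00252 = 0.16532
P(L|B) = 0.27·0.114 + 0.27·0.004 + 0.46·0.222 = 0.03078 + 0.00108 + 0.10212 = 0.13398
By total probability over the outer partition,
P(L) = 0.27·0.16532 + 0.73·0.13398
      = 0.0446364 + 0.0978054 = 0.1424418

P(L) ≈ 0.1424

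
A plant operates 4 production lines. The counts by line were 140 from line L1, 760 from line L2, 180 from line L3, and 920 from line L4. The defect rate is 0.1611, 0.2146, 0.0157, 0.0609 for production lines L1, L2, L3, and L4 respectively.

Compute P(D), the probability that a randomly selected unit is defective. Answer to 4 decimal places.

Total: 140 + 760 + 180 + 920 = 2000.
P(L1) = 140/2000 = 0.07. P(L2) = 760/2000 = 0.38. P(L3) = 180/2000 = 0.09. P(L4) = 920/2000 = 0.46.
P(D) = P(D|L1)·P(L1) + P(D|L2)·P(L2) + P(D|L3)·P(L3) + P(D|L4)·P(L4)
      = 0.1611·0.07 + 0.2146·0.38 + 0.0157·0.09 + 0.0609·0.46
      = 0.011277 + 0.081548 + 0.001413 + 0.028014 = 0.122252

P(D) ≈ 0.1223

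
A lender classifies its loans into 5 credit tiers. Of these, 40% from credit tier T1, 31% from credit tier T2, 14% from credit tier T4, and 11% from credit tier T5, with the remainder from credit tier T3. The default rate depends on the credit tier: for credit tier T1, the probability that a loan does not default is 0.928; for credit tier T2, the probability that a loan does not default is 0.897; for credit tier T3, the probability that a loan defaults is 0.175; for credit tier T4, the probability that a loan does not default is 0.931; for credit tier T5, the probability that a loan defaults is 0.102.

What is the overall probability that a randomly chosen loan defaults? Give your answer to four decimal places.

0.0886

P(T3) = 1 − (0.4 + 0.31 + 0.14 + 0.11) = 0.04.
P(D|T1) = 1 − 0.928 = 0.072.
P(D|T2) = 1 − 0.897 = 0.103.
P(D|T4) = 1 − 0.931 = 0.069.
P(D) = P(D|T1)·P(T1) + P(D|T2)·P(T2) + P(D|T3)·P(T3) + P(D|T4)·P(T4) + P(D|T5)·P(T5)
      = 0.072·0.4 + 0.103·0.31 + 0.175·0.04 + 0.069·0.14 + 0.102·0.11
      = 0.0288 + 0.03193 + 0.007 + 0.00966 + 0.01122 = 0.08861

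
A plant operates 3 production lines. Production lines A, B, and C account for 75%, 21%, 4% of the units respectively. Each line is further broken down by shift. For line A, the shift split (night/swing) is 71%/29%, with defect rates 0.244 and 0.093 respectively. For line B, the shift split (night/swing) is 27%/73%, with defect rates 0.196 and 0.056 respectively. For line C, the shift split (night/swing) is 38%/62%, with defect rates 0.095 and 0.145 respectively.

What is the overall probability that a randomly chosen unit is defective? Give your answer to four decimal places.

P(D|A) = 0.71·0.244 + 0.29·0.093 = 0.17324 + 0.02697 = 0.20021
P(D|B) = 0.27·0.196 + 0.73·0.056 = 0.05292 + 0.04088 = 0.0938
P(D|C) = 0.38·0.095 + 0.62·0.145 = 0.0361 + 0.0899 = 0.126
By total probability over the outer partition,
P(D) = 0.75·0.20021 + 0.21·0.0938 + 0.04·0.126
      = 0.1501575 + 0.019698 + 0.00504 = 0.1748955

P(D) ≈ 0.1749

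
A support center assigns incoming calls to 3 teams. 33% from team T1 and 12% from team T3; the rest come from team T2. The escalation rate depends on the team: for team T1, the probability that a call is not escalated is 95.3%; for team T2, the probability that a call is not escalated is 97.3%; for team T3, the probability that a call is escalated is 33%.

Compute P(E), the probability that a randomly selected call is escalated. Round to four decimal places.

P(E) ≈ 0.0700

P(T2) = 1 − (0.33 + 0.12) = 0.55.
P(E|T1) = 1 − 0.953 = 0.047.
P(E|T2) = 1 − 0.973 = 0.027.
P(E) = P(E|T1)·P(T1) + P(E|T2)·P(T2) + P(E|T3)·P(T3)
      = 0.047·0.33 + 0.027·0.55 + 0.33·0.12
      = 0.01551 + 0.01485 + 0.0396 = 0.06996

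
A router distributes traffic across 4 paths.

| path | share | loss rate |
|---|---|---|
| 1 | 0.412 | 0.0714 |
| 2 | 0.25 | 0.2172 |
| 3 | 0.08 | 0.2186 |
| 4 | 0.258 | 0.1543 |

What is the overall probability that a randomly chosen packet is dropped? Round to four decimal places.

By the law of total probability,
P(L) = P(L|1)·P(1) + P(L|2)·P(2) + P(L|3)·P(3) + P(L|4)·P(4)
      = 0.0714·0.412 + 0.2172·0.25 + 0.2186·0.08 + 0.1543·0.258
      = 0.0294168 + 0.0543 + 0.017488 + 0.0398094 = 0.1410142

0.1410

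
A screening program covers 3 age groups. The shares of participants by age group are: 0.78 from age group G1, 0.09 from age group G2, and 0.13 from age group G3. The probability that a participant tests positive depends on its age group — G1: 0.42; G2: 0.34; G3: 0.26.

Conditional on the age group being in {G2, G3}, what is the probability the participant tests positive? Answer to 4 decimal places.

P(T|S) ≈ 0.2927

Let S = {G2, G3}.
P(S) = 0.09 + 0.13 = 0.22.
P(T ∩ S) = 0.34·0.09 + 0.26·0.13 = 0.0306 + 0.0338 = 0.0644.
P(T | S) = 0.0644 / 0.22 = 0.292727…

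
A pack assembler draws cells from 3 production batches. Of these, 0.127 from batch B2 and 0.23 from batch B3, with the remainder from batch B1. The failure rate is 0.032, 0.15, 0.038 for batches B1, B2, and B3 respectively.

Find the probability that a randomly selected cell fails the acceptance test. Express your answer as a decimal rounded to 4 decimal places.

0.0484

P(B1) = 1 − (0.127 + 0.23) = 0.643.
Using total probability over the partition,
P(F) = P(F|B1)·P(B1) + P(F|B2)·P(B2) + P(F|B3)·P(B3)
      = 0.032·0.643 + 0.15·0.127 + 0.038·0.23
      = 0.020576 + 0.01905 + 0.00874 = 0.048366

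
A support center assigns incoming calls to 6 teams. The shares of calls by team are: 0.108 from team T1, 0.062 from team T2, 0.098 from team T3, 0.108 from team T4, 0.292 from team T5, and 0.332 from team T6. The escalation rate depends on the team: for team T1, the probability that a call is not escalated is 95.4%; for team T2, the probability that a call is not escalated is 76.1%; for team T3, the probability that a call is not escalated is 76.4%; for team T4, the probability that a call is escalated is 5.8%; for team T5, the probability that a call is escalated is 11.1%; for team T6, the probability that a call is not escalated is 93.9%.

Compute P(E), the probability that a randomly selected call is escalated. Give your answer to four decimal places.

0.1018

P(E|T1) = 1 − 0.954 = 0.046.
P(E|T2) = 1 − 0.761 = 0.239.
P(E|T3) = 1 − 0.764 = 0.236.
P(E|T6) = 1 − 0.939 = 0.061.
P(E) = P(E|T1)·P(T1) + P(E|T2)·P(T2) + P(E|T3)·P(T3) + P(E|T4)·P(T4) + P(E|T5)·P(T5) + P(E|T6)·P(T6)
      = 0.046·0.108 + 0.239·0.062 + 0.236·0.098 + 0.058·0.108 + 0.111·0.292 + 0.061·0.332
      = 0.004968 + 0.014818 + 0.023128 + 0.006264 + 0.032412 + 0.020252 = 0.101842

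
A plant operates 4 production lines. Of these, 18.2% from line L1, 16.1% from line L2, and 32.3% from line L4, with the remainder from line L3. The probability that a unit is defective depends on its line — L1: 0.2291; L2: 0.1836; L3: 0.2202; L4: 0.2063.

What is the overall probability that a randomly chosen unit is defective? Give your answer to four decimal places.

P(L3) = 1 − (0.182 + 0.161 + 0.323) = 0.334.
By the law of total probability,
P(D) = P(D|L1)·P(L1) + P(D|L2)·P(L2) + P(D|L3)·P(L3) + P(D|L4)·P(L4)
      = 0.2291·0.182 + 0.1836·0.161 + 0.2202·0.334 + 0.2063·0.323
      = 0.0416962 + 0.0295596 + 0.0735468 + 0.0666349 = 0.2114375

P(D) ≈ 0.2114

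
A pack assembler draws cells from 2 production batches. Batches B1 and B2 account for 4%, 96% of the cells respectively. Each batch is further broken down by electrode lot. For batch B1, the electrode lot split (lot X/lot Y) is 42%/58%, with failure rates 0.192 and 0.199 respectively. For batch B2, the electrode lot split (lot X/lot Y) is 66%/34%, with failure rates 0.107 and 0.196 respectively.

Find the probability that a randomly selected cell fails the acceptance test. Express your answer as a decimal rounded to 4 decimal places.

P(F) ≈ 0.1396

P(F|B1) = 0.42·0.192 + 0.58·0.199 = 0.08064 + 0.11542 = 0.19606
P(F|B2) = 0.66·0.107 + 0.34·0.196 = 0.07062 + 0.06664 = 0.13726
By total probability over the outer partition,
P(F) = 0.04·0.19606 + 0.96·0.13726
      = 0.0078424 + 0.1317696 = 0.139612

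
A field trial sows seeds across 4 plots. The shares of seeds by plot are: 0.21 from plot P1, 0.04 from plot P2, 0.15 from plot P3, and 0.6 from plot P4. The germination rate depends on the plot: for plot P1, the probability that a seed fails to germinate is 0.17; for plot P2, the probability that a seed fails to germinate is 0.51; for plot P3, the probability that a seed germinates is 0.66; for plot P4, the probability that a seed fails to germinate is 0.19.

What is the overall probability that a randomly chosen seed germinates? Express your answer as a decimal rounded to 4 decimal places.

0.7789

P(G|P1) = 1 − 0.17 = 0.83.
P(G|P2) = 1 − 0.51 = 0.49.
P(G|P4) = 1 − 0.19 = 0.81.
By the law of total probability,
P(G) = P(G|P1)·P(P1) + P(G|P2)·P(P2) + P(G|P3)·P(P3) + P(G|P4)·P(P4)
      = 0.83·0.21 + 0.49·0.04 + 0.66·0.15 + 0.81·0.6
      = 0.1743 + 0.0196 + 0.099 + 0.486 = 0.7789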